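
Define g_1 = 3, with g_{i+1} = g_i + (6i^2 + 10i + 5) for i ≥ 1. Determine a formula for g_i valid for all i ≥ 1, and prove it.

Claim: g_i = 2i^3 + 2i^2 + i − 2.

Base case: g_1 = 3, and 2·1^3 + 2·1^2 + 1 − 2 = 3.
Assume g_r = 2r^3 + 2r^2 + r − 2.
Then g_{r+1} = g_r + (6r^2 + 10r + 5) = (2r^3 + 2r^2 + r − 2) + (6r^2 + 10r + 5) = 2r^3 + 8r^2 + 11r + 3,
and 2·(r+1)^3 + 2·(r+1)^2 + (r+1) − 2 = 2r^3 + 8r^2 + 11r + 3.
By induction, g_i = 2i^3 + 2i^2 + i − 2 for all i ≥ 1.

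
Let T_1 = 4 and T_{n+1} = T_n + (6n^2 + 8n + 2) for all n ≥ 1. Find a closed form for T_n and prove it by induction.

Claim: T_n = 2n^3 + n^2 − n + 2.

Base case: T_1 = 4, and 2·1^3 + 1^2 − 1 + 2 = 4.
Assume T_r = 2r^3 + r^2 − r + 2.
Then T_{r+1} = T_r + (6r^2 + 8r + 2) = (2r^3 + r^2 − r + 2) + (6r^2 + 8r + 2) = 2r^3 + 7r^2 + 7r + 4,
and 2·(r+1)^3 + (r+1)^2 − (r+1) + 2 = 2r^3 + 7r^2 + 7r + 4.
By induction, T_n = 2n^3 + n^2 − n + 2 for all n ≥ 1.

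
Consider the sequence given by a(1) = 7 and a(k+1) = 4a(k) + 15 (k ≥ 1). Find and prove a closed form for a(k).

Claim: a(k) = 3·4^k − 5.

Base case: a(1) = 7, and 3·4^1 − 5 = 12 − 5 = 7.
Assume a(r) = 3·4^r − 5 for some r ≥ 1.
Then a(r+1) = 4a(r) + 15 = 4·(3·4^r − 5) + 15 = 12·4^r − 20 + 15 = 3·4^{r+1} − 5.
This completes the inductive step, so a(k) = 3·4^k − 5 for all k ≥ 1.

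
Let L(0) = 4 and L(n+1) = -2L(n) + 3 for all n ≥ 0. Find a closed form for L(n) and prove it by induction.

Claim: L(n) = 3·(-2)^n + 1.

Base case: L(0) = 4, and 3·(-2)^0 + 1 = 3 + 1 = 4.
Assume L(r) = 3·(-2)^r + 1 for some r ≥ 0.
Then L(r+1) = -2L(r) + 3 = -2·(3·(-2)^r + 1) + 3 = -6·(-2)^r − 2 + 3 = 3·(-2)^{r+1} + 1.
This completes the inductive step, so L(n) = 3·(-2)^n + 1 for all n ≥ 0.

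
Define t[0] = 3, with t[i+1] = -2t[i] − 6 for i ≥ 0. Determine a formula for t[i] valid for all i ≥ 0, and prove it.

Claim: t[i] = 5·(-2)^i − 2.

Base case: t[0] = 3, and 5·(-2)^0 − 2 = 5 − 2 = 3.
Assume t[j] = 5·(-2)^j − 2 for some j ≥ 0.
Then t[j+1] = -2t[j] − 6 = -2·(5·(-2)^j − 2) − 6 = -10·(-2)^j + 4 − 6 = 5·(-2)^{j+1} − 2.
This completes the inductive step, so t[i] = 5·(-2)^i − 2 for all i ≥ 0.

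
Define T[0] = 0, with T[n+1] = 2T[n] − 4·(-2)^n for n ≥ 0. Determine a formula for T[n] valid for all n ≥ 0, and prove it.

Claim: T[n] = -2^n + (-2)^n.

Base case: T[0] = 0, and -2^0 + (-2)^0 = -1 + 1 = 0.
Assume T[m] = -2^m + (-2)^m for some m ≥ 0.
Then T[m+1] = 2T[m] − 4·(-2)^m = 2·(-2^m + (-2)^m) − 4·(-2)^m = -2^{m+1} + 2·(-2)^m − 4·(-2)^m = -2^{m+1} − 2·(-2)^m = -2^{m+1} + (-2)^{m+1}.
This completes the inductive step, so T[n] = -2^n + (-2)^n for all n ≥ 0.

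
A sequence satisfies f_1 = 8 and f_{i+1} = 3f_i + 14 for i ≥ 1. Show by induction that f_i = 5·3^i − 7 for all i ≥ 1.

Base case: f_1 = 8, and 5·3^1 − 7 = 15 − 7 = 8.
Assume f_j = 5·3^j − 7 for some j ≥ 1.
Then f_{j+1} = 3f_j + 14 = 3·(5·3^j − 7) + 14 = 15·3^j − 21 + 14 = 5·3^{j+1} − 7.
Hence f_i = 5·3^i − 7 for every i ≥ 1, by induction.

f_i = 5·3^i − 7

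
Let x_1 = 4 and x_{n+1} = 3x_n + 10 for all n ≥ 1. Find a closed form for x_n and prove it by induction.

Claim: x_n = 3^{n+1} − 5.

Base case: x_1 = 4, and 3^{1+1} − 5 = 9 − 5 = 4.
Assume x_k = 3^{k+1} − 5 for some k ≥ 1.
Then x_{k+1} = 3x_k + 10 = 3·(3^{k+1} − 5) + 10 = 3^{k+2} − 15 + 10 = 3^{k+2} − 5.
This completes the inductive step, so x_n = 3^{n+1} − 5 for all n ≥ 1.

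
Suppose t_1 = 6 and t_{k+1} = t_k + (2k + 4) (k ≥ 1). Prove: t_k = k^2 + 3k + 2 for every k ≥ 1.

Base case: t_1 = 6, and 1^2 + 3·1 + 2 = 6.
Assume t_j = j^2 + 3j + 2.
Then t_{j+1} = t_j + (2j + 4) = (j^2 + 3j + 2) + (2j + 4) = j^2 + 5j + 6,
and (j+1)^2 + 3·(j+1) + 2 = j^2 + 5j + 6.
By induction, t_k = k^2 + 3k + 2 for all k ≥ 1.

t_k = k^2 + 3k + 2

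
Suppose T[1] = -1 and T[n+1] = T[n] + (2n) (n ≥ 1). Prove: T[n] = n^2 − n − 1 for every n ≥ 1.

Base case: T[1] = -1, and 1^2 − 1 − 1 = -1.
Assume T[r] = r^2 − r − 1.
Then T[r+1] = T[r] + (2r) = (r^2 − r − 1) + (2r) = r^2 + r − 1,
and (r+1)^2 − (r+1) − 1 = r^2 + r − 1.
By induction, T[n] = n^2 − n − 1 for all n ≥ 1.

T[n] = n^2 − n − 1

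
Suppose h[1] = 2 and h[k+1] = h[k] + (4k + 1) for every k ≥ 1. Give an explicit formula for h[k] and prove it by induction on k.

Claim: h[k] = 2k^2 − k + 1.

Base case: h[1] = 2, and 2·1^2 − 1 + 1 = 2.
Assume h[r] = 2r^2 − r + 1.
Then h[r+1] = h[r] + (4r + 1) = (2r^2 − r + 1) + (4r + 1) = 2r^2 + 3r + 2,
and 2·(r+1)^2 − (r+1) + 1 = 2r^2 + 3r + 2.
This completes the inductive step, so h[k] = 2k^2 − k + 1 for all k ≥ 1.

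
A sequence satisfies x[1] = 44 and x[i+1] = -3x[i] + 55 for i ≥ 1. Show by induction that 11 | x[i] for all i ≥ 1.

Base case: x[1] = 44 = 11·4, so 11 | x[1].
Assume 11 | x[j], so x[j] = 11t for some integer t.
Then x[j+1] = -3x[j] + 55 = -3·(11t) + 55 = 11(-3t + 5), so 11 | x[j+1].
By induction, 11 | x[i] for all i ≥ 1.

11 | x[i]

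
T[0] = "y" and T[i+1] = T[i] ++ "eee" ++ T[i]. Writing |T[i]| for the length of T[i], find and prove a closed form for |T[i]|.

Claim: |T[i]| = 2^{i+2} − 3.

Base case: |T[0]| = 1, and 2^{0+2} − 3 = 1.
Assume |T[k]| = 2^{k+2} − 3.
Then |T[k+1]| = |T[k]| + 3 + |T[k]| = 2|T[k]| + 3 = 2(2^{k+2} − 3) + 3 = 2^{k+3} − 6 + 3 = 2^{k+3} − 3.
So the formula holds for k+1, and by induction |T[i]| = 2^{i+2} − 3 for all i ≥ 0.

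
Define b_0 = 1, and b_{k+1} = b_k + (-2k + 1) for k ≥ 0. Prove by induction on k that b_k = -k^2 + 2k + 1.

Base case: b_0 = 1, and -0^2 + 2·0 + 1 = 1.
Assume b_m = -m^2 + 2m + 1.
Then b_{m+1} = b_m + (-2m + 1) = (-m^2 + 2m + 1) + (-2m + 1) = -m^2 + 2,
and -(m+1)^2 + 2·(m+1) + 1 = -m^2 + 2.
By induction, b_k = -k^2 + 2k + 1 for all k ≥ 0.

b_k = -k^2 + 2k + 1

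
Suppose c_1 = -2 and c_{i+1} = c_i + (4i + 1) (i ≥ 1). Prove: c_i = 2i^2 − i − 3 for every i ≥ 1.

Base case: c_1 = -2, and 2·1^2 − 1 − 3 = -2.
Assume c_j = 2j^2 − j − 3.
Then c_{j+1} = c_j + (4j + 1) = (2j^2 − j − 3) + (4j + 1) = 2j^2 + 3j − 2,
and 2·(j+1)^2 − (j+1) − 3 = 2j^2 + 3j − 2.
This completes the inductive step, so c_i = 2i^2 − i − 3 for all i ≥ 1.

c_i = 2i^2 − i − 3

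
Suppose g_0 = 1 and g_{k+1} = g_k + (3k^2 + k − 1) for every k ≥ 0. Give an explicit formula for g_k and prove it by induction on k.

Claim: g_k = k^3 − k^2 − k + 1.

Base case: g_0 = 1, and 0^3 − 0^2 − 0 + 1 = 1.
Assume g_j = j^3 − j^2 − j + 1.
Then g_{j+1} = g_j + (3j^2 + j − 1) = (j^3 − j^2 − j + 1) + (3j^2 + j − 1) = j^3 + 2j^2,
and (j+1)^3 − (j+1)^2 − (j+1) + 1 = j^3 + 2j^2.
Hence g_k = k^3 − k^2 − k + 1 for every k ≥ 0, by induction.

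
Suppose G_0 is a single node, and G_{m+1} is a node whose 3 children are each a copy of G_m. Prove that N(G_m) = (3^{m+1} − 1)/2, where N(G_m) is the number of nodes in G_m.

Base case: N(G_0) = 1, and (3^{0+1} − 1)/2 = 1.
Assume N(G_k) = (3^{k+1} − 1)/2.
Then N(G_{k+1}) = 1 + 3N(G_k) = 1 + 3·(3^{k+1} − 1)/2 = 1 + (3^{k+2} − 3)/2 = (2 + 3^{k+2} − 3)/2 = (3^{k+2} − 1)/2.
This completes the inductive step, so N(G_m) = (3^{m+1} − 1)/2 for all m ≥ 0.

N(G_m) = (3^{m+1} − 1)/2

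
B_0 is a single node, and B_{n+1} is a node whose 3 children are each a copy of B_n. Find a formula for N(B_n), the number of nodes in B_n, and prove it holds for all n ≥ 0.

Claim: N(B_n) = (3^{n+1} − 1)/2.

Base case: N(B_0) = 1, and (3^{0+1} − 1)/2 = 1.
Assume N(B_r) = (3^{r+1} − 1)/2.
Then N(B_{r+1}) = 1 + 3N(B_r) = 1 + 3·(3^{r+1} − 1)/2 = 1 + (3^{r+2} − 3)/2 = (2 + 3^{r+2} − 3)/2 = (3^{r+2} − 1)/2.
By induction, N(B_n) = (3^{n+1} − 1)/2 for all n ≥ 0.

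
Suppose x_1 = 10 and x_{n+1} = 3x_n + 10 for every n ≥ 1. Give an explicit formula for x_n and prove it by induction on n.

Claim: x_n = 5·3^n − 5.

Base case: x_1 = 10, and 5·3^1 − 5 = 15 − 5 = 10.
Assume x_j = 5·3^j − 5 for some j ≥ 1.
Then x_{j+1} = 3x_j + 10 = 3·(5·3^j − 5) + 10 = 15·3^j − 15 + 10 = 5·3^{j+1} − 5.
Hence x_n = 5·3^n − 5 for every n ≥ 1, by induction.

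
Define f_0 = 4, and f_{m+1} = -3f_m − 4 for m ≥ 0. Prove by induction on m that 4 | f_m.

Base case: f_0 = 4 = 4·1, so 4 | f_0.
Assume 4 | f_r, so f_r = 4t for some integer t.
Then f_{r+1} = -3f_r − 4 = -3·(4t) − 4 = 4(-3t − 1), so 4 | f_{r+1}.
This completes the inductive step, so 4 | f_m for all m ≥ 0.

4 | f_m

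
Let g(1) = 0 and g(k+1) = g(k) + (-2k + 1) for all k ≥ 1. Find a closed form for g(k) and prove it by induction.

Claim: g(k) = -k^2 + 2k − 1.

Base case: g(1) = 0, and -1^2 + 2·1 − 1 = 0.
Assume g(r) = -r^2 + 2r − 1.
Then g(r+1) = g(r) + (-2r + 1) = (-r^2 + 2r − 1) + (-2r + 1) = -r^2,
and -(r+1)^2 + 2·(r+1) − 1 = -r^2.
This completes the inductive step, so g(k) = -k^2 + 2k − 1 for all k ≥ 1.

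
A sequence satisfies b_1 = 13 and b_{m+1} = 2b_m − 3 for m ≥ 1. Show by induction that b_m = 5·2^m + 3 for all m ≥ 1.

Base case: b_1 = 13, and 5·2^1 + 3 = 10 + 3 = 13.
Assume b_r = 5·2^r + 3 for some r ≥ 1.
Then b_{r+1} = 2b_r − 3 = 2·(5·2^r + 3) − 3 = 10·2^r + 6 − 3 = 5·2^{r+1} + 3.
By induction, b_m = 5·2^m + 3 for all m ≥ 1.

b_m = 5·2^m + 3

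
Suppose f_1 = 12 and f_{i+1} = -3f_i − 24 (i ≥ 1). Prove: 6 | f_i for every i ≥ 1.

Base case: f_1 = 12 = 6·2, so 6 | f_1.
Assume 6 | f_k, so f_k = 6t for some integer t.
Then f_{k+1} = -3f_k − 24 = -3·(6t) − 24 = 6(-3t − 4), so 6 | f_{k+1}.
This completes the inductive step, so 6 | f_i for all i ≥ 1.

6 | f_i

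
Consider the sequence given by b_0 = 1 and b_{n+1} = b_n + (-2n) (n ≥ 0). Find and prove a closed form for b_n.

Claim: b_n = -n^2 + n + 1.

Base case: b_0 = 1, and -0^2 + 0 + 1 = 1.
Assume b_r = -r^2 + r + 1.
Then b_{r+1} = b_r + (-2r) = (-r^2 + r + 1) + (-2r) = -r^2 − r + 1,
and -(r+1)^2 + (r+1) + 1 = -r^2 − r + 1.
By induction, b_n = -n^2 + n + 1 for all n ≥ 0.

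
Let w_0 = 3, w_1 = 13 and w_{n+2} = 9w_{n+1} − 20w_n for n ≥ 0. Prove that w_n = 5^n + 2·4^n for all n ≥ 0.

Base cases: w_0 = 3 and 5^0 + 2·4^0 = 3; w_1 = 13 and 5^1 + 2·4^1 = 13.
Assume w_j = 5^j + 2·4^j for all 0 ≤ j ≤ k, where k ≥ 1.
Then w_{k+1} = 9w_k − 20w_{k−1} = 9·(5^k + 2·4^k) − 20·(5^{k−1} + 2·4^{k−1}) = (9·5 − 20)5^{k−1} + 2·(9·4 − 20)4^{k−1} = 25·5^{k−1} + 32·4^{k−1} = 5^{k+1} + 2·4^{k+1}.
This completes the inductive step, so w_n = 5^n + 2·4^n for all n ≥ 0.

w_n = 5^n + 2·4^n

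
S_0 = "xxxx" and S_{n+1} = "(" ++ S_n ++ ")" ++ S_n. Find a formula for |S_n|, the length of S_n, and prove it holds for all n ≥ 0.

Claim: |S_n| = 6·2^n − 2.

Base case: |S_0| = 4, and 6·2^0 − 2 = 4.
Assume |S_r| = 6·2^r − 2.
Then |S_{r+1}| = 1 + |S_r| + 1 + |S_r| = 2|S_r| + 2 = 2(6·2^r − 2) + 2 = 6·2^{r+1} − 4 + 2 = 6·2^{r+1} − 2.
Hence |S_n| = 6·2^n − 2 for every n ≥ 0, by induction.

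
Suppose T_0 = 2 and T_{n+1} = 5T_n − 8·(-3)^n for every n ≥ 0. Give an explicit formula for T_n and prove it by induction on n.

Claim: T_n = 5^n + (-3)^n.

Base case: T_0 = 2, and 5^0 + (-3)^0 = 1 + 1 = 2.
Assume T_r = 5^r + (-3)^r for some r ≥ 0.
Then T_{r+1} = 5T_r − 8·(-3)^r = 5·(5^r + (-3)^r) − 8·(-3)^r = 5^{r+1} + 5·(-3)^r − 8·(-3)^r = 5^{r+1} − 3·(-3)^r = 5^{r+1} + (-3)^{r+1}.
By induction, T_n = 5^n + (-3)^n for all n ≥ 0.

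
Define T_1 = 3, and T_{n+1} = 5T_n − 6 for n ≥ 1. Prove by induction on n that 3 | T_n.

Base case: T_1 = 3 = 3·1, so 3 | T_1.
Assume 3 | T_r, so T_r = 3t for some integer t.
Then T_{r+1} = 5T_r − 6 = 5·(3t) − 6 = 3(5t − 2), so 3 | T_{r+1}.
Hence 3 | T_n for every n ≥ 1, by induction.

3 | T_n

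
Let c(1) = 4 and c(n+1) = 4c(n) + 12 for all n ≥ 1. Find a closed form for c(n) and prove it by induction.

Claim: c(n) = 2·4^n − 4.

Base case: c(1) = 4, and 2·4^1 − 4 = 8 − 4 = 4.
Assume c(r) = 2·4^r − 4 for some r ≥ 1.
Then c(r+1) = 4c(r) + 12 = 4·(2·4^r − 4) + 12 = 8·4^r − 16 + 12 = 2·4^{r+1} − 4.
Hence c(n) = 2·4^n − 4 for every n ≥ 1, by induction.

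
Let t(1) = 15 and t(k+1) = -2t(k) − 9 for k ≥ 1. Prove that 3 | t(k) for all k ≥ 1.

Base case: t(1) = 15 = 3·5, so 3 | t(1).
Assume 3 | t(j), so t(j) = 3s for some integer s.
Then t(j+1) = -2t(j) − 9 = -2·(3s) − 9 = 3(-2s − 3), so 3 | t(j+1).
This completes the inductive step, so 3 | t(k) for all k ≥ 1.

3 | t(k)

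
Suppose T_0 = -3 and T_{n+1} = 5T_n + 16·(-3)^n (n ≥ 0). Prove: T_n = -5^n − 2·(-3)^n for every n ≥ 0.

Base case: T_0 = -3, and -5^0 − 2·(-3)^0 = -1 − 2 = -3.
Assume T_j = -5^j − 2·(-3)^j for some j ≥ 0.
Then T_{j+1} = 5T_j + 16·(-3)^j = 5·(-5^j − 2·(-3)^j) + 16·(-3)^j = -5^{j+1} − 10·(-3)^j + 16·(-3)^j = -5^{j+1} + 6·(-3)^j = -5^{j+1} − 2·(-3)^{j+1}.
This completes the inductive step, so T_n = -5^n − 2·(-3)^n for all n ≥ 0.

T_n = -5^n − 2·(-3)^n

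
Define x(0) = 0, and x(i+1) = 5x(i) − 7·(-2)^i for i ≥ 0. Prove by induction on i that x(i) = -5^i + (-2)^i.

Base case: x(0) = 0, and -5^0 + (-2)^0 = -1 + 1 = 0.
Assume x(j) = -5^j + (-2)^j for some j ≥ 0.
Then x(j+1) = 5x(j) − 7·(-2)^j = 5·(-5^j + (-2)^j) − 7·(-2)^j = -5^{j+1} + 5·(-2)^j − 7·(-2)^j = -5^{j+1} − 2·(-2)^j = -5^{j+1} + (-2)^{j+1}.
Hence x(i) = -5^i + (-2)^i for every i ≥ 0, by induction.

x(i) = -5^i + (-2)^i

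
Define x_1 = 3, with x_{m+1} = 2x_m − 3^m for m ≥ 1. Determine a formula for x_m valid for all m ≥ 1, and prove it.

Claim: x_m = 3·2^m − 3^m.

Base case: x_1 = 3, and 3·2^1 − 3^1 = 6 − 3 = 3.
Assume x_r = 3·2^r − 3^r for some r ≥ 1.
Then x_{r+1} = 2x_r − 3^r = 2·(3·2^r − 3^r) − 3^r = 3·2^{r+1} − 2·3^r − 3^r = 3·2^{r+1} − 3·3^r = 3·2^{r+1} − 3^{r+1}.
So the formula holds for r+1, and by induction x_m = 3·2^m − 3^m for all m ≥ 1.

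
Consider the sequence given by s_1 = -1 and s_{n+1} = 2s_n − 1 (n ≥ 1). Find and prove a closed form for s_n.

Claim: s_n = -2^n + 1.

Base case: s_1 = -1, and -2^1 + 1 = -2 + 1 = -1.
Assume s_k = -2^k + 1 for some k ≥ 1.
Then s_{k+1} = 2s_k − 1 = 2·(-2^k + 1) − 1 = -2^{k+1} + 2 − 1 = -2^{k+1} + 1.
Hence s_n = -2^n + 1 for every n ≥ 1, by induction.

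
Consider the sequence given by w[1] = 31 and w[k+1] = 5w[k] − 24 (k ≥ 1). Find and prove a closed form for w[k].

Claim: w[k] = 5^{k+1} + 6.

Base case: w[1] = 31, and 5^{1+1} + 6 = 25 + 6 = 31.
Assume w[r] = 5^{r+1} + 6 for some r ≥ 1.
Then w[r+1] = 5w[r] − 24 = 5·(5^{r+1} + 6) − 24 = 5^{r+2} + 30 − 24 = 5^{r+2} + 6.
By induction, w[k] = 5^{k+1} + 6 for all k ≥ 1.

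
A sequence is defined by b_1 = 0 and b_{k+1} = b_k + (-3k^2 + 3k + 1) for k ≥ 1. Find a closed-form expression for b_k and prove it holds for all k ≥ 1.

Claim: b_k = -k^3 + 3k^2 − k − 1.

Base case: b_1 = 0, and -1^3 + 3·1^2 − 1 − 1 = 0.
Assume b_m = -m^3 + 3m^2 − m − 1.
Then b_{m+1} = b_m + (-3m^2 + 3m + 1) = (-m^3 + 3m^2 − m − 1) + (-3m^2 + 3m + 1) = -m^3 + 2m,
and -(m+1)^3 + 3·(m+1)^2 − (m+1) − 1 = -m^3 + 2m.
By induction, b_k = -k^3 + 3k^2 − k − 1 for all k ≥ 1.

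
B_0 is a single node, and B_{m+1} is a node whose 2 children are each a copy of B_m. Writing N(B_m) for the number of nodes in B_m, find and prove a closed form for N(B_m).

Claim: N(B_m) = 2^{m+1} − 1.

Base case: N(B_0) = 1, and 2^{0+1} − 1 = 1.
Assume N(B_k) = 2^{k+1} − 1.
Then N(B_{k+1}) = 1 + 2N(B_k) = 1 + 2(2^{k+1} − 1) = 2^{k+2} − 2 + 1 = 2^{k+2} − 1.
So the formula holds for k+1, and by induction N(B_m) = 2^{m+1} − 1 for all m ≥ 0.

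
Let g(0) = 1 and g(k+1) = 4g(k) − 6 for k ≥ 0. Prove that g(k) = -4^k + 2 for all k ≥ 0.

Base case: g(0) = 1, and -4^0 + 2 = -1 + 2 = 1.
Assume g(r) = -4^r + 2 for some r ≥ 0.
Then g(r+1) = 4g(r) − 6 = 4·(-4^r + 2) − 6 = -4^{r+1} + 8 − 6 = -4^{r+1} + 2.
By induction, g(k) = -4^k + 2 for all k ≥ 0.

g(k) = -4^k + 2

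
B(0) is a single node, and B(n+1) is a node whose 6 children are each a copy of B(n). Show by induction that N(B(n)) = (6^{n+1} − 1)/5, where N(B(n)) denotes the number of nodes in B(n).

Base case: N(B(0)) = 1, and (6^{0+1} − 1)/5 = 1.
Assume N(B(k)) = (6^{k+1} − 1)/5.
Then N(B(k+1)) = 1 + 6N(B(k)) = 1 + 6·(6^{k+1} − 1)/5 = 1 + (6^{k+2} − 6)/5 = (5 + 6^{k+2} − 6)/5 = (6^{k+2} − 1)/5.
By induction, N(B(n)) = (6^{n+1} − 1)/5 for all n ≥ 0.

N(B(n)) = (6^{n+1} − 1)/5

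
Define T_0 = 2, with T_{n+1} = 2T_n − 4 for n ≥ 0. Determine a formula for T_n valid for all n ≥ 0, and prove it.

Claim: T_n = -2^{n+1} + 4.

Base case: T_0 = 2, and -2^{0+1} + 4 = -2 + 4 = 2.
Assume T_r = -2^{r+1} + 4 for some r ≥ 0.
Then T_{r+1} = 2T_r − 4 = 2·(-2^{r+1} + 4) − 4 = -2^{r+2} + 8 − 4 = -2^{r+2} + 4.
Hence T_n = -2^{n+1} + 4 for every n ≥ 0, by induction.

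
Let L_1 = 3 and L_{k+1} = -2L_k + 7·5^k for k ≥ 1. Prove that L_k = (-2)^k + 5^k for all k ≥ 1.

Base case: L_1 = 3, and (-2)^1 + 5^1 = -2 + 5 = 3.
Assume L_r = (-2)^r + 5^r for some r ≥ 1.
Then L_{r+1} = -2L_r + 7·5^r = -2·((-2)^r + 5^r) + 7·5^r = (-2)^{r+1} − 2·5^r + 7·5^r = (-2)^{r+1} + 5·5^r = (-2)^{r+1} + 5^{r+1}.
Hence L_k = (-2)^k + 5^k for every k ≥ 1, by induction.

L_k = (-2)^k + 5^k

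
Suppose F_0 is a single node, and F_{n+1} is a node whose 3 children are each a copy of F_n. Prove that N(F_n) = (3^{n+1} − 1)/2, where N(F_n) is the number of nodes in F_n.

Base case: N(F_0) = 1, and (3^{0+1} − 1)/2 = 1.
Assume N(F_m) = (3^{m+1} − 1)/2.
Then N(F_{m+1}) = 1 + 3N(F_m) = 1 + 3·(3^{m+1} − 1)/2 = 1 + (3^{m+2} − 3)/2 = (2 + 3^{m+2} − 3)/2 = (3^{m+2} − 1)/2.
This completes the inductive step, so N(F_n) = (3^{n+1} − 1)/2 for all n ≥ 0.

N(F_n) = (3^{n+1} − 1)/2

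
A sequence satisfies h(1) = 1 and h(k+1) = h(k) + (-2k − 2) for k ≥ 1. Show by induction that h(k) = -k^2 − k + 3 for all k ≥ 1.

Base case: h(1) = 1, and -1^2 − 1 + 3 = 1.
Assume h(r) = -r^2 − r + 3.
Then h(r+1) = h(r) + (-2r − 2) = (-r^2 − r + 3) + (-2r − 2) = -r^2 − 3r + 1,
and -(r+1)^2 − (r+1) + 3 = -r^2 − 3r + 1.
Hence h(k) = -k^2 − k + 3 for every k ≥ 1, by induction.

h(k) = -k^2 − k + 3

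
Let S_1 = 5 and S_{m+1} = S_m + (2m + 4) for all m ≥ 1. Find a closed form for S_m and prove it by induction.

Claim: S_m = m^2 + 3m + 1.

Base case: S_1 = 5, and 1^2 + 3·1 + 1 = 5.
Assume S_k = k^2 + 3k + 1.
Then S_{k+1} = S_k + (2k + 4) = (k^2 + 3k + 1) + (2k + 4) = k^2 + 5k + 5,
and (k+1)^2 + 3·(k+1) + 1 = k^2 + 5k + 5.
This completes the inductive step, so S_m = m^2 + 3m + 1 for all m ≥ 1.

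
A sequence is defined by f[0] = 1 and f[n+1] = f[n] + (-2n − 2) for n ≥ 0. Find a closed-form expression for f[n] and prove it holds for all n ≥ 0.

Claim: f[n] = -n^2 − n + 1.

Base case: f[0] = 1, and -0^2 − 0 + 1 = 1.
Assume f[j] = -j^2 − j + 1.
Then f[j+1] = f[j] + (-2j − 2) = (-j^2 − j + 1) + (-2j − 2) = -j^2 − 3j − 1,
and -(j+1)^2 − (j+1) + 1 = -j^2 − 3j − 1.
This completes the inductive step, so f[n] = -n^2 − n + 1 for all n ≥ 0.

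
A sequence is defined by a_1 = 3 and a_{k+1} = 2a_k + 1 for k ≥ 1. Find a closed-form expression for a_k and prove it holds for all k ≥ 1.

Claim: a_k = 2^{k+1} − 1.

Base case: a_1 = 3, and 2^{1+1} − 1 = 4 − 1 = 3.
Assume a_r = 2^{r+1} − 1 for some r ≥ 1.
Then a_{r+1} = 2a_r + 1 = 2·(2^{r+1} − 1) + 1 = 2^{r+2} − 2 + 1 = 2^{r+2} − 1.
So the formula holds for r+1, and by induction a_k = 2^{k+1} − 1 for all k ≥ 1.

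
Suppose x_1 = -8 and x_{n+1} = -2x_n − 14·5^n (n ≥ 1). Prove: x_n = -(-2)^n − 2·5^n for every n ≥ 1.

Base case: x_1 = -8, and -(-2)^1 − 2·5^1 = 2 − 10 = -8.
Assume x_k = -(-2)^k − 2·5^k for some k ≥ 1.
Then x_{k+1} = -2x_k − 14·5^k = -2·(-(-2)^k − 2·5^k) − 14·5^k = -(-2)^{k+1} + 4·5^k − 14·5^k = -(-2)^{k+1} − 10·5^k = -(-2)^{k+1} − 2·5^{k+1}.
By induction, x_n = -(-2)^n − 2·5^n for all n ≥ 1.

x_n = -(-2)^n − 2·5^n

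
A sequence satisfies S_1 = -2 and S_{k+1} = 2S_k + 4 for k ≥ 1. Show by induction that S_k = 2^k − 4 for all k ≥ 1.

Base case: S_1 = -2, and 2^1 − 4 = 2 − 4 = -2.
Assume S_r = 2^r − 4 for some r ≥ 1.
Then S_{r+1} = 2S_r + 4 = 2·(2^r − 4) + 4 = 2^{r+1} − 8 + 4 = 2^{r+1} − 4.
This completes the inductive step, so S_k = 2^k − 4 for all k ≥ 1.

S_k = 2^k − 4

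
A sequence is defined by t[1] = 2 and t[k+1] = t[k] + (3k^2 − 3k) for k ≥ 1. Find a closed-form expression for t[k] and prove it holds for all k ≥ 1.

Claim: t[k] = k^3 − 3k^2 + 2k + 2.

Base case: t[1] = 2, and 1^3 − 3·1^2 + 2·1 + 2 = 2.
Assume t[r] = r^3 − 3r^2 + 2r + 2.
Then t[r+1] = t[r] + (3r^2 − 3r) = (r^3 − 3r^2 + 2r + 2) + (3r^2 − 3r) = r^3 − r + 2,
and (r+1)^3 − 3·(r+1)^2 + 2·(r+1) + 2 = r^3 − r + 2.
Hence t[k] = k^3 − 3k^2 + 2k + 2 for every k ≥ 1, by induction.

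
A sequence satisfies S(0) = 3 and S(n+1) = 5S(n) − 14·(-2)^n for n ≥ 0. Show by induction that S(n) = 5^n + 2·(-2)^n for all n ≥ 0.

Base case: S(0) = 3, and 5^0 + 2·(-2)^0 = 1 + 2 = 3.
Assume S(r) = 5^r + 2·(-2)^r for some r ≥ 0.
Then S(r+1) = 5S(r) − 14·(-2)^r = 5·(5^r + 2·(-2)^r) − 14·(-2)^r = 5^{r+1} + 10·(-2)^r − 14·(-2)^r = 5^{r+1} − 4·(-2)^r = 5^{r+1} + 2·(-2)^{r+1}.
So the formula holds for r+1, and by induction S(n) = 5^n + 2·(-2)^n for all n ≥ 0.

S(n) = 5^n + 2·(-2)^n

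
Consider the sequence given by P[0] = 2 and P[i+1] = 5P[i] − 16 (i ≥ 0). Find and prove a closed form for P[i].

Claim: P[i] = -2·5^i + 4.

Base case: P[0] = 2, and -2·5^0 + 4 = -2 + 4 = 2.
Assume P[m] = -2·5^m + 4 for some m ≥ 0.
Then P[m+1] = 5P[m] − 16 = 5·(-2·5^m + 4) − 16 = -10·5^m + 20 − 16 = -2·5^{m+1} + 4.
This completes the inductive step, so P[i] = -2·5^i + 4 for all i ≥ 0.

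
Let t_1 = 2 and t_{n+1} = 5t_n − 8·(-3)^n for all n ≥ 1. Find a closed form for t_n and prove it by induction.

Claim: t_n = 5^n + (-3)^n.

Base case: t_1 = 2, and 5^1 + (-3)^1 = 5 − 3 = 2.
Assume t_j = 5^j + (-3)^j for some j ≥ 1.
Then t_{j+1} = 5t_j − 8·(-3)^j = 5·(5^j + (-3)^j) − 8·(-3)^j = 5^{j+1} + 5·(-3)^j − 8·(-3)^j = 5^{j+1} − 3·(-3)^j = 5^{j+1} + (-3)^{j+1}.
So the formula holds for j+1, and by induction t_n = 5^n + (-3)^n for all n ≥ 1.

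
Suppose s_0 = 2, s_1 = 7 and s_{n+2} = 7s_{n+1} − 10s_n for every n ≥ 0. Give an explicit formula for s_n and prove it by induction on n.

Claim: s_n = 5^n + 2^n.

Base cases: s_0 = 2 and 5^0 + 2^0 = 2; s_1 = 7 and 5^1 + 2^1 = 7.
Assume s_i = 5^i + 2^i for all 0 ≤ i ≤ j, where j ≥ 1.
Then s_{j+1} = 7s_j − 10s_{j−1} = 7·(5^j + 2^j) − 10·(5^{j−1} + 2^{j−1}) = (7·5 − 10)5^{j−1} + (7·2 − 10)2^{j−1} = 25·5^{j−1} + 4·2^{j−1} = 5^{j+1} + 2^{j+1}.
Hence s_n = 5^n + 2^n for every n ≥ 0, by strong induction.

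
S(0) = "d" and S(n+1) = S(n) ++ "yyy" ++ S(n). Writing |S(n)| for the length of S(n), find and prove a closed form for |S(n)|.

Claim: |S(n)| = 2^{n+2} − 3.

Base case: |S(0)| = 1, and 2^{0+2} − 3 = 1.
Assume |S(r)| = 2^{r+2} − 3.
Then |S(r+1)| = |S(r)| + 3 + |S(r)| = 2|S(r)| + 3 = 2(2^{r+2} − 3) + 3 = 2^{r+3} − 6 + 3 = 2^{r+3} − 3.
Hence |S(n)| = 2^{n+2} − 3 for every n ≥ 0, by induction.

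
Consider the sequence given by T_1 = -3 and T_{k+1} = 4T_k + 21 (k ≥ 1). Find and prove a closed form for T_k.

Claim: T_k = 4^k − 7.

Base case: T_1 = -3, and 4^1 − 7 = 4 − 7 = -3.
Assume T_r = 4^r − 7 for some r ≥ 1.
Then T_{r+1} = 4T_r + 21 = 4·(4^r − 7) + 21 = 4^{r+1} − 28 + 21 = 4^{r+1} − 7.
By induction, T_k = 4^k − 7 for all k ≥ 1.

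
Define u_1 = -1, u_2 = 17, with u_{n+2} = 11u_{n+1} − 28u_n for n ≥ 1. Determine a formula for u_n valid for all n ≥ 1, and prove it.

Claim: u_n = 7^n − 2·4^n.

Base cases: u_1 = -1 and 7^1 − 2·4^1 = -1; u_2 = 17 and 7^2 − 2·4^2 = 17.
Assume u_j = 7^j − 2·4^j for all 1 ≤ j ≤ m, where m ≥ 2.
Then u_{m+1} = 11u_m − 28u_{m−1} = 11·(7^m − 2·4^m) − 28·(7^{m−1} − 2·4^{m−1}) = (11·7 − 28)7^{m−1} − 2·(11·4 − 28)4^{m−1} = 49·7^{m−1} − 32·4^{m−1} = 7^{m+1} − 2·4^{m+1}.
This completes the inductive step, so u_n = 7^n − 2·4^n for all n ≥ 1.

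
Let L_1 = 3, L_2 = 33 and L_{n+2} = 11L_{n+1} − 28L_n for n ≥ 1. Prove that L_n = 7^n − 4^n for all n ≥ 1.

Base cases: L_1 = 3 and 7^1 − 4^1 = 3; L_2 = 33 and 7^2 − 4^2 = 33.
Assume L_j = 7^j − 4^j for all 1 ≤ j ≤ k, where k ≥ 2.
Then L_{k+1} = 11L_k − 28L_{k−1} = 11·(7^k − 4^k) − 28·(7^{k−1} − 4^{k−1}) = (11·7 − 28)7^{k−1} − (11·4 − 28)4^{k−1} = 49·7^{k−1} − 16·4^{k−1} = 7^{k+1} − 4^{k+1}.
Hence L_n = 7^n − 4^n for every n ≥ 1, by strong induction.

L_n = 7^n − 4^n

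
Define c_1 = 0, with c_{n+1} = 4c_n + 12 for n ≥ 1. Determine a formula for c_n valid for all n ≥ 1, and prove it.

Claim: c_n = 4^n − 4.

Base case: c_1 = 0, and 4^1 − 4 = 4 − 4 = 0.
Assume c_r = 4^r − 4 for some r ≥ 1.
Then c_{r+1} = 4c_r + 12 = 4·(4^r − 4) + 12 = 4^{r+1} − 16 + 12 = 4^{r+1} − 4.
This completes the inductive step, so c_n = 4^n − 4 for all n ≥ 1.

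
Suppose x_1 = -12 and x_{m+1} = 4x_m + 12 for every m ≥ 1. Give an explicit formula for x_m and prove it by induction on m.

Claim: x_m = -2·4^m − 4.

Base case: x_1 = -12, and -2·4^1 − 4 = -8 − 4 = -12.
Assume x_k = -2·4^k − 4 for some k ≥ 1.
Then x_{k+1} = 4x_k + 12 = 4·(-2·4^k − 4) + 12 = -8·4^k − 16 + 12 = -2·4^{k+1} − 4.
By induction, x_m = -2·4^m − 4 for all m ≥ 1.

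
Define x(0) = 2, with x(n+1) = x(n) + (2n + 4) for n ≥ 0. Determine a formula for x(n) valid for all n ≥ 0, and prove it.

Claim: x(n) = n^2 + 3n + 2.

Base case: x(0) = 2, and 0^2 + 3·0 + 2 = 2.
Assume x(m) = m^2 + 3m + 2.
Then x(m+1) = x(m) + (2m + 4) = (m^2 + 3m + 2) + (2m + 4) = m^2 + 5m + 6,
and (m+1)^2 + 3·(m+1) + 2 = m^2 + 5m + 6.
This completes the inductive step, so x(n) = n^2 + 3n + 2 for all n ≥ 0.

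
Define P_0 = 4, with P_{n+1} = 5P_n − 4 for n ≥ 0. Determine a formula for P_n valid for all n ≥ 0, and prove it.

Claim: P_n = 3·5^n + 1.

Base case: P_0 = 4, and 3·5^0 + 1 = 3 + 1 = 4.
Assume P_m = 3·5^m + 1 for some m ≥ 0.
Then P_{m+1} = 5P_m − 4 = 5·(3·5^m + 1) − 4 = 15·5^m + 5 − 4 = 3·5^{m+1} + 1.
So the formula holds for m+1, and by induction P_n = 3·5^n + 1 for all n ≥ 0.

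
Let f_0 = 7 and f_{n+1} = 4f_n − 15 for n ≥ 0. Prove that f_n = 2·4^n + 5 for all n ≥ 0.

Base case: f_0 = 7, and 2·4^0 + 5 = 2 + 5 = 7.
Assume f_r = 2·4^r + 5 for some r ≥ 0.
Then f_{r+1} = 4f_r − 15 = 4·(2·4^r + 5) − 15 = 8·4^r + 20 − 15 = 2·4^{r+1} + 5.
By induction, f_n = 2·4^n + 5 for all n ≥ 0.

f_n = 2·4^n + 5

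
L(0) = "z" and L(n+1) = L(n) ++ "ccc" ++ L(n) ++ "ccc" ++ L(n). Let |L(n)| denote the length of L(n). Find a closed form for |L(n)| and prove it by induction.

Claim: |L(n)| = 4·3^n − 3.

Base case: |L(0)| = 1, and 4·3^0 − 3 = 1.
Assume |L(m)| = 4·3^m − 3.
Then |L(m+1)| = 3|L(m)| + 6 = 3(4·3^m − 3) + 6 = 4·3^{m+1} − 9 + 6 = 4·3^{m+1} − 3.
By induction, |L(n)| = 4·3^n − 3 for all n ≥ 0.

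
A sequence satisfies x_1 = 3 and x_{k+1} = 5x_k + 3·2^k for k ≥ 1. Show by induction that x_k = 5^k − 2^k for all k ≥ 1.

Base case: x_1 = 3, and 5^1 − 2^1 = 5 − 2 = 3.
Assume x_r = 5^r − 2^r for some r ≥ 1.
Then x_{r+1} = 5x_r + 3·2^r = 5·(5^r − 2^r) + 3·2^r = 5^{r+1} − 5·2^r + 3·2^r = 5^{r+1} − 2·2^r = 5^{r+1} − 2^{r+1}.
So the formula holds for r+1, and by induction x_k = 5^k − 2^k for all k ≥ 1.

x_k = 5^k − 2^k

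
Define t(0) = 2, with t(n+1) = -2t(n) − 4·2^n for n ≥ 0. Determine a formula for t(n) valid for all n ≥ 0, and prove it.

Claim: t(n) = 3·(-2)^n − 2^n.

Base case: t(0) = 2, and 3·(-2)^0 − 2^0 = 3 − 1 = 2.
Assume t(r) = 3·(-2)^r − 2^r for some r ≥ 0.
Then t(r+1) = -2t(r) − 4·2^r = -2·(3·(-2)^r − 2^r) − 4·2^r = 3·(-2)^{r+1} + 2·2^r − 4·2^r = 3·(-2)^{r+1} − 2·2^r = 3·(-2)^{r+1} − 2^{r+1}.
So the formula holds for r+1, and by induction t(n) = 3·(-2)^n − 2^n for all n ≥ 0.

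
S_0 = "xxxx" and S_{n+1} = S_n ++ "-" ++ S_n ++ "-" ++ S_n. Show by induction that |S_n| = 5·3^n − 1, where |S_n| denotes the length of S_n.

Base case: |S_0| = 4, and 5·3^0 − 1 = 4.
Assume |S_j| = 5·3^j − 1.
Then |S_{j+1}| = 3|S_j| + 2 = 3(5·3^j − 1) + 2 = 5·3^{j+1} − 3 + 2 = 5·3^{j+1} − 1.
Hence |S_n| = 5·3^n − 1 for every n ≥ 0, by induction.

|S_n| = 5·3^n − 1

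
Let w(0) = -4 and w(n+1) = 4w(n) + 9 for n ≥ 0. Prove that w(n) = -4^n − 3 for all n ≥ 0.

Base case: w(0) = -4, and -4^0 − 3 = -1 − 3 = -4.
Assume w(r) = -4^r − 3 for some r ≥ 0.
Then w(r+1) = 4w(r) + 9 = 4·(-4^r − 3) + 9 = -4^{r+1} − 12 + 9 = -4^{r+1} − 3.
Hence w(n) = -4^n − 3 for every n ≥ 0, by induction.

w(n) = -4^n − 3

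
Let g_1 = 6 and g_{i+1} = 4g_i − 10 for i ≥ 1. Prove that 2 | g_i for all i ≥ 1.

Base case: g_1 = 6 = 2·3, so 2 | g_1.
Assume 2 | g_j, so g_j = 2t for some integer t.
Then g_{j+1} = 4g_j − 10 = 4·(2t) − 10 = 2(4t − 5), so 2 | g_{j+1}.
Hence 2 | g_i for every i ≥ 1, by induction.

2 | g_i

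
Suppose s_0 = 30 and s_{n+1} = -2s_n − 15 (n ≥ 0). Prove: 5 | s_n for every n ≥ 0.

Base case: s_0 = 30 = 5·6, so 5 | s_0.
Assume 5 | s_k, so s_k = 5t for some integer t.
Then s_{k+1} = -2s_k − 15 = -2·(5t) − 15 = 5(-2t − 3), so 5 | s_{k+1}.
By induction, 5 | s_n for all n ≥ 0.

5 | s_n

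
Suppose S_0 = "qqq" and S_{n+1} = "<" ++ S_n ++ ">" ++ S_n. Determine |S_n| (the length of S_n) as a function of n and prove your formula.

Claim: |S_n| = 5·2^n − 2.

Base case: |S_0| = 3, and 5·2^0 − 2 = 3.
Assume |S_k| = 5·2^k − 2.
Then |S_{k+1}| = 1 + |S_k| + 1 + |S_k| = 2|S_k| + 2 = 2(5·2^k − 2) + 2 = 5·2^{k+1} − 4 + 2 = 5·2^{k+1} − 2.
Hence |S_n| = 5·2^n − 2 for every n ≥ 0, by induction.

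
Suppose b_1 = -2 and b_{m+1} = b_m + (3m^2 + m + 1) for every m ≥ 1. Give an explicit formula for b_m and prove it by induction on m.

Claim: b_m = m^3 − m^2 + m − 3.

Base case: b_1 = -2, and 1^3 − 1^2 + 1 − 3 = -2.
Assume b_k = k^3 − k^2 + k − 3.
Then b_{k+1} = b_k + (3k^2 + k + 1) = (k^3 − k^2 + k − 3) + (3k^2 + k + 1) = k^3 + 2k^2 + 2k − 2,
and (k+1)^3 − (k+1)^2 + (k+1) − 3 = k^3 + 2k^2 + 2k − 2.
Hence b_m = m^3 − m^2 + m − 3 for every m ≥ 1, by induction.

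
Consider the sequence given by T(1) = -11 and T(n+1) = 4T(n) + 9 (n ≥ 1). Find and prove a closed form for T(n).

Claim: T(n) = -2·4^n − 3.

Base case: T(1) = -11, and -2·4^1 − 3 = -8 − 3 = -11.
Assume T(r) = -2·4^r − 3 for some r ≥ 1.
Then T(r+1) = 4T(r) + 9 = 4·(-2·4^r − 3) + 9 = -8·4^r − 12 + 9 = -2·4^{r+1} − 3.
Hence T(n) = -2·4^n − 3 for every n ≥ 1, by induction.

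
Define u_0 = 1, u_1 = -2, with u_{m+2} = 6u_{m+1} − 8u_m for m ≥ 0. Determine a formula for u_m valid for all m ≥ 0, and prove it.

Claim: u_m = 3·2^m − 2·4^m.

Base cases: u_0 = 1 and 3·2^0 − 2·4^0 = 1; u_1 = -2 and 3·2^1 − 2·4^1 = -2.
Assume u_i = 3·2^i − 2·4^i for all 0 ≤ i ≤ j, where j ≥ 1.
Then u_{j+1} = 6u_j − 8u_{j−1} = 6·(3·2^j − 2·4^j) − 8·(3·2^{j−1} − 2·4^{j−1}) = 3·(6·2 − 8)2^{j−1} − 2·(6·4 − 8)4^{j−1} = 12·2^{j−1} − 32·4^{j−1} = 3·2^{j+1} − 2·4^{j+1}.
Hence u_m = 3·2^m − 2·4^m for every m ≥ 0, by strong induction.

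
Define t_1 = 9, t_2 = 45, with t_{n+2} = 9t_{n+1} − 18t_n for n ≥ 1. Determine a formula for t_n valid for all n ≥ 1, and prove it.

Claim: t_n = 3^n + 6^n.

Base cases: t_1 = 9 and 3^1 + 6^1 = 9; t_2 = 45 and 3^2 + 6^2 = 45.
Assume t_j = 3^j + 6^j for all 1 ≤ j ≤ r, where r ≥ 2.
Then t_{r+1} = 9t_r − 18t_{r−1} = 9·(3^r + 6^r) − 18·(3^{r−1} + 6^{r−1}) = (9·3 − 18)3^{r−1} + (9·6 − 18)6^{r−1} = 9·3^{r−1} + 36·6^{r−1} = 3^{r+1} + 6^{r+1}.
Hence t_n = 3^n + 6^n for every n ≥ 1, by strong induction.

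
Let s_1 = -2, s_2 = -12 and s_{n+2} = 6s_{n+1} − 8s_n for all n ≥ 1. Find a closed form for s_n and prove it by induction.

Claim: s_n = -4^n + 2^n.

Base cases: s_1 = -2 and -4^1 + 2^1 = -2; s_2 = -12 and -4^2 + 2^2 = -12.
Assume s_j = -4^j + 2^j for all 1 ≤ j ≤ m, where m ≥ 2.
Then s_{m+1} = 6s_m − 8s_{m−1} = 6·(-4^m + 2^m) − 8·(-4^{m−1} + 2^{m−1}) = -(6·4 − 8)4^{m−1} + (6·2 − 8)2^{m−1} = -16·4^{m−1} + 4·2^{m−1} = -4^{m+1} + 2^{m+1}.
So the formula holds for m+1, and by strong induction s_n = -4^n + 2^n for all n ≥ 1.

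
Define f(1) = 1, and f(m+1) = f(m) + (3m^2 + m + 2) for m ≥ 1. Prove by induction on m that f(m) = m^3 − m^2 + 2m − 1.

Base case: f(1) = 1, and 1^3 − 1^2 + 2·1 − 1 = 1.
Assume f(j) = j^3 − j^2 + 2j − 1.
Then f(j+1) = f(j) + (3j^2 + j + 2) = (j^3 − j^2 + 2j − 1) + (3j^2 + j + 2) = j^3 + 2j^2 + 3j + 1,
and (j+1)^3 − (j+1)^2 + 2·(j+1) − 1 = j^3 + 2j^2 + 3j + 1.
This completes the inductive step, so f(m) = m^3 − m^2 + 2m − 1 for all m ≥ 1.

f(m) = m^3 − m^2 + 2m − 1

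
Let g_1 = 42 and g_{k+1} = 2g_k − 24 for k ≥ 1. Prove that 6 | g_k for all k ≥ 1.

Base case: g_1 = 42 = 6·7, so 6 | g_1.
Assume 6 | g_j, so g_j = 6t for some integer t.
Then g_{j+1} = 2g_j − 24 = 2·(6t) − 24 = 6(2t − 4), so 6 | g_{j+1}.
This completes the inductive step, so 6 | g_k for all k ≥ 1.

6 | g_k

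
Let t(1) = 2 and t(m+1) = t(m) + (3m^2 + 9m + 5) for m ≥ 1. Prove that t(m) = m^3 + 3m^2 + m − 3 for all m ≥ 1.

Base case: t(1) = 2, and 1^3 + 3·1^2 + 1 − 3 = 2.
Assume t(k) = k^3 + 3k^2 + k − 3.
Then t(k+1) = t(k) + (3k^2 + 9k + 5) = (k^3 + 3k^2 + k − 3) + (3k^2 + 9k + 5) = k^3 + 6k^2 + 10k + 2,
and (k+1)^3 + 3·(k+1)^2 + (k+1) − 3 = k^3 + 6k^2 + 10k + 2.
This completes the inductive step, so t(m) = m^3 + 3m^2 + m − 3 for all m ≥ 1.

t(m) = m^3 + 3m^2 + m − 3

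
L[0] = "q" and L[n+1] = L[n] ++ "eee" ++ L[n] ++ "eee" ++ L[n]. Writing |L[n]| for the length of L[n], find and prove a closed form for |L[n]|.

Claim: |L[n]| = 4·3^n − 3.

Base case: |L[0]| = 1, and 4·3^0 − 3 = 1.
Assume |L[j]| = 4·3^j − 3.
Then |L[j+1]| = 3|L[j]| + 6 = 3(4·3^j − 3) + 6 = 4·3^{j+1} − 9 + 6 = 4·3^{j+1} − 3.
Hence |L[n]| = 4·3^n − 3 for every n ≥ 0, by induction.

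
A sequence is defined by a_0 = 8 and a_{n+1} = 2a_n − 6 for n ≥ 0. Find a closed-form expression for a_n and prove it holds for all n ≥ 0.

Claim: a_n = 2^{n+1} + 6.

Base case: a_0 = 8, and 2^{0+1} + 6 = 2 + 6 = 8.
Assume a_m = 2^{m+1} + 6 for some m ≥ 0.
Then a_{m+1} = 2a_m − 6 = 2·(2^{m+1} + 6) − 6 = 2^{m+2} + 12 − 6 = 2^{m+2} + 6.
By induction, a_n = 2^{n+1} + 6 for all n ≥ 0.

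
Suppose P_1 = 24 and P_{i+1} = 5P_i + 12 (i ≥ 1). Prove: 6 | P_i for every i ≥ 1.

Base case: P_1 = 24 = 6·4, so 6 | P_1.
Assume 6 | P_j, so P_j = 6t for some integer t.
Then P_{j+1} = 5P_j + 12 = 5·(6t) + 12 = 6(5t + 2), so 6 | P_{j+1}.
Hence 6 | P_i for every i ≥ 1, by induction.

6 | P_i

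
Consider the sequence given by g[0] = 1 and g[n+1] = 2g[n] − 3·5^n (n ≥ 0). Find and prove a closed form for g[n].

Claim: g[n] = 2·2^n − 5^n.

Base case: g[0] = 1, and 2·2^0 − 5^0 = 2 − 1 = 1.
Assume g[r] = 2·2^r − 5^r for some r ≥ 0.
Then g[r+1] = 2g[r] − 3·5^r = 2·(2·2^r − 5^r) − 3·5^r = 2·2^{r+1} − 2·5^r − 3·5^r = 2·2^{r+1} − 5·5^r = 2·2^{r+1} − 5^{r+1}.
Hence g[n] = 2·2^n − 5^n for every n ≥ 0, by induction.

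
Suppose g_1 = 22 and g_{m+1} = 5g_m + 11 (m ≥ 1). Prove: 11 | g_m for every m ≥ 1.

Base case: g_1 = 22 = 11·2, so 11 | g_1.
Assume 11 | g_r, so g_r = 11t for some integer t.
Then g_{r+1} = 5g_r + 11 = 5·(11t) + 11 = 11(5t + 1), so 11 | g_{r+1}.
So the property holds for r+1, and by induction 11 | g_m for all m ≥ 1.

11 | g_m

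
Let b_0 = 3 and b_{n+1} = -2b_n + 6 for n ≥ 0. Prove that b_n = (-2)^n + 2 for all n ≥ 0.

Base case: b_0 = 3, and (-2)^0 + 2 = 1 + 2 = 3.
Assume b_j = (-2)^j + 2 for some j ≥ 0.
Then b_{j+1} = -2b_j + 6 = -2·((-2)^j + 2) + 6 = -2·(-2)^j − 4 + 6 = (-2)^{j+1} + 2.
So the formula holds for j+1, and by induction b_n = (-2)^n + 2 for all n ≥ 0.

b_n = (-2)^n + 2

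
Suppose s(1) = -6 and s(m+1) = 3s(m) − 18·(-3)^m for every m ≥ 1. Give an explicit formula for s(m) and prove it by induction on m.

Claim: s(m) = 3^m + 3·(-3)^m.

Base case: s(1) = -6, and 3^1 + 3·(-3)^1 = 3 − 9 = -6.
Assume s(r) = 3^r + 3·(-3)^r for some r ≥ 1.
Then s(r+1) = 3s(r) − 18·(-3)^r = 3·(3^r + 3·(-3)^r) − 18·(-3)^r = 3^{r+1} + 9·(-3)^r − 18·(-3)^r = 3^{r+1} − 9·(-3)^r = 3^{r+1} + 3·(-3)^{r+1}.
By induction, s(m) = 3^m + 3·(-3)^m for all m ≥ 1.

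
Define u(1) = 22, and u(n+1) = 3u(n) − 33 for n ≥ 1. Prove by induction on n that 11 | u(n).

Base case: u(1) = 22 = 11·2, so 11 | u(1).
Assume 11 | u(j), so u(j) = 11t for some integer t.
Then u(j+1) = 3u(j) − 33 = 3·(11t) − 33 = 11(3t − 3), so 11 | u(j+1).
So the property holds for j+1, and by induction 11 | u(n) for all n ≥ 1.

11 | u(n)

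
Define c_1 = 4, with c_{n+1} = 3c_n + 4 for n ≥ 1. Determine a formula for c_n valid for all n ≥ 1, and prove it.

Claim: c_n = 2·3^n − 2.

Base case: c_1 = 4, and 2·3^1 − 2 = 6 − 2 = 4.
Assume c_r = 2·3^r − 2 for some r ≥ 1.
Then c_{r+1} = 3c_r + 4 = 3·(2·3^r − 2) + 4 = 6·3^r − 6 + 4 = 2·3^{r+1} − 2.
Hence c_n = 2·3^n − 2 for every n ≥ 1, by induction.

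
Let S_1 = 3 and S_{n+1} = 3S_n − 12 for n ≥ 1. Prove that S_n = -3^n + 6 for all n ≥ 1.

Base case: S_1 = 3, and -3^1 + 6 = -3 + 6 = 3.
Assume S_j = -3^j + 6 for some j ≥ 1.
Then S_{j+1} = 3S_j − 12 = 3·(-3^j + 6) − 12 = -3^{j+1} + 18 − 12 = -3^{j+1} + 6.
This completes the inductive step, so S_n = -3^n + 6 for all n ≥ 1.

S_n = -3^n + 6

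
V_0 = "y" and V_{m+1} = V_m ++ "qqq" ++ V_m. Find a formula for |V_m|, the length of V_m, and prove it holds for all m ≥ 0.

Claim: |V_m| = 2^{m+2} − 3.

Base case: |V_0| = 1, and 2^{0+2} − 3 = 1.
Assume |V_r| = 2^{r+2} − 3.
Then |V_{r+1}| = |V_r| + 3 + |V_r| = 2|V_r| + 3 = 2(2^{r+2} − 3) + 3 = 2^{r+3} − 6 + 3 = 2^{r+3} − 3.
This completes the inductive step, so |V_m| = 2^{m+2} − 3 for all m ≥ 0.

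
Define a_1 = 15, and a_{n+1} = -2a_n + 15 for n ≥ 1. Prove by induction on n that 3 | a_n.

Base case: a_1 = 15 = 3·5, so 3 | a_1.
Assume 3 | a_m, so a_m = 3t for some integer t.
Then a_{m+1} = -2a_m + 15 = -2·(3t) + 15 = 3(-2t + 5), so 3 | a_{m+1}.
Hence 3 | a_n for every n ≥ 1, by induction.

3 | a_n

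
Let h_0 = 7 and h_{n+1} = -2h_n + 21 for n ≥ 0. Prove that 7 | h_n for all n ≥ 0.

Base case: h_0 = 7 = 7·1, so 7 | h_0.
Assume 7 | h_j, so h_j = 7t for some integer t.
Then h_{j+1} = -2h_j + 21 = -2·(7t) + 21 = 7(-2t + 3), so 7 | h_{j+1}.
Hence 7 | h_n for every n ≥ 0, by induction.

7 | h_n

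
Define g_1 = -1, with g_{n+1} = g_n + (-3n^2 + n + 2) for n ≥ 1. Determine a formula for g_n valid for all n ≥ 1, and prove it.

Claim: g_n = -n^3 + 2n^2 + n − 3.

Base case: g_1 = -1, and -1^3 + 2·1^2 + 1 − 3 = -1.
Assume g_j = -j^3 + 2j^2 + j − 3.
Then g_{j+1} = g_j + (-3j^2 + j + 2) = (-j^3 + 2j^2 + j − 3) + (-3j^2 + j + 2) = -j^3 − j^2 + 2j − 1,
and -(j+1)^3 + 2·(j+1)^2 + (j+1) − 3 = -j^3 − j^2 + 2j − 1.
Hence g_n = -n^3 + 2n^2 + n − 3 for every n ≥ 1, by induction.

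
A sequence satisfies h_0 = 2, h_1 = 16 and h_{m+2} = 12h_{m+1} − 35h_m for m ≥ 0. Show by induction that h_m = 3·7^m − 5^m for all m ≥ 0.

Base cases: h_0 = 2 and 3·7^0 − 5^0 = 2; h_1 = 16 and 3·7^1 − 5^1 = 16.
Assume h_j = 3·7^j − 5^j for all 0 ≤ j ≤ k, where k ≥ 1.
Then h_{k+1} = 12h_k − 35h_{k−1} = 12·(3·7^k − 5^k) − 35·(3·7^{k−1} − 5^{k−1}) = 3·(12·7 − 35)7^{k−1} − (12·5 − 35)5^{k−1} = 147·7^{k−1} − 25·5^{k−1} = 3·7^{k+1} − 5^{k+1}.
By strong induction, h_m = 3·7^m − 5^m for all m ≥ 0.

h_m = 3·7^m − 5^m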